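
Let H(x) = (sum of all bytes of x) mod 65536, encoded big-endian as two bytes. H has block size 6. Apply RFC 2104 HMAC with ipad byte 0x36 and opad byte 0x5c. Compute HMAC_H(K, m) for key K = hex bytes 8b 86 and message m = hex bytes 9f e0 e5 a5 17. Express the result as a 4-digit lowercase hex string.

Key hex bytes 8b 86 is 2 bytes ≤ B = 6; zero-pad to 6 bytes: K' = 8b 86 00 00 00 00.
K' ⊕ ipad = bd b0 36 36 36 36.  K' ⊕ opad = d7 da 5c 5c 5c 5c.
Inner input = (K'⊕ipad) ∥ m = bd b0 36 36 36 36 ∥ 9f e0 e5 a5 17.
Inner hash: sum = 189+176+54+54+54+54+159+224+229+165+23 = 1381 → 05 65.
Outer input = (K'⊕opad) ∥ inner = d7 da 5c 5c 5c 5c ∥ 05 65.
Outer hash (tag): sum = 215+218+92+92+92+92+5+101 = 907 → 03 8b.

038b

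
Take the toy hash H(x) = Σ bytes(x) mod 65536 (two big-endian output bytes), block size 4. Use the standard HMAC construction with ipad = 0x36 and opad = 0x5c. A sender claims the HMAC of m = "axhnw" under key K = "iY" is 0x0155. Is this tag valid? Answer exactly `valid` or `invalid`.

Key "iY" = 69 59 is 2 bytes ≤ B = 4; zero-pad to 4 bytes: K' = 69 59 00 00.
K' ⊕ ipad = 5f 6f 36 36; K' ⊕ opad = 35 05 5c 5c.
Inner hash: sum = 95+111+54+54+97+120+104+110+119 = 864 → 03 60.
Outer hash (recomputed tag): sum = 53+5+92+92+3+96 = 341 → 01 55.
Recomputed tag = 0155; claimed = 0155 → match.

valid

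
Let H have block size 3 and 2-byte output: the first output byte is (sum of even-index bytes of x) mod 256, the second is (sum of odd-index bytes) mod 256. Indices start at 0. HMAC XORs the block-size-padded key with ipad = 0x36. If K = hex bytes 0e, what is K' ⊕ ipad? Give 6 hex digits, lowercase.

Key hex bytes 0e is 1 byte ≤ B = 3; zero-pad to 3 bytes: K' = 0e 00 00.
XOR each byte with 0x36: 0e⊕36=38, 00⊕36=36, 00⊕36=36.

383636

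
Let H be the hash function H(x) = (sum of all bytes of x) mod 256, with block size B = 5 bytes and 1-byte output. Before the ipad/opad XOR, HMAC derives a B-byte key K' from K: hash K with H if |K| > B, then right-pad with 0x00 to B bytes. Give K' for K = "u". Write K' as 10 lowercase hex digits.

7500000000

Key "u" = 75 is 1 byte ≤ B = 5; zero-pad to 5 bytes: K' = 75 00 00 00 00.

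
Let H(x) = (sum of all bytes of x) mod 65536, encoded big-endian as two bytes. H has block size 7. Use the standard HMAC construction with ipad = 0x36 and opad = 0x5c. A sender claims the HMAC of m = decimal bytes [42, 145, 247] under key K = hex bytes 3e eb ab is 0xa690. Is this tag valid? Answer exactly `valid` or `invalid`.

invalid

Key hex bytes 3e eb ab is 3 bytes ≤ B = 7; zero-pad to 7 bytes: K' = 3e eb ab 00 00 00 00.
K' ⊕ ipad = 08 dd 9d 36 36 36 36; K' ⊕ opad = 62 b7 f7 5c 5c 5c 5c.
Inner hash: sum = 8+221+157+54+54+54+54+42+145+247 = 1036 → 04 0c.
Outer hash (recomputed tag): sum = 98+183+247+92+92+92+92+4+12 = 912 → 03 90.
Recomputed tag = 0390; claimed = a690 → mismatch.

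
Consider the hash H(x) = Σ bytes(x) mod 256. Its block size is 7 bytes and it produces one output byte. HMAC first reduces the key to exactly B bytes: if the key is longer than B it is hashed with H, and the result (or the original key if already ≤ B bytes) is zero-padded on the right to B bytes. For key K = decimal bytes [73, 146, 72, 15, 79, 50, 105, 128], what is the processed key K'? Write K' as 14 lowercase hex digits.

9c000000000000

|K| = 8 > B = 7, so first hash the key.
H(K): sum = 73+146+72+15+79+50+105+128 = 668; mod 256 = 156 → 9c.
Zero-pad H(K) = 9c to 7 bytes: K' = 9c 00 00 00 00 00 00.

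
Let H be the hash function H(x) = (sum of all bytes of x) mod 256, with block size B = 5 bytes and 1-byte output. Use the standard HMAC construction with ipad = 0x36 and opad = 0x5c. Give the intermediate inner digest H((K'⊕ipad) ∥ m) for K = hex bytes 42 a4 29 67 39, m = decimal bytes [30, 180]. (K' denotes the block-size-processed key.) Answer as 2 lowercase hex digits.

Key hex bytes 42 a4 29 67 39 is exactly B = 5 bytes: K' = 42 a4 29 67 39.
K' ⊕ ipad = 74 92 1f 51 0f.
Inner input = 74 92 1f 51 0f ∥ 1e b4.
Inner hash: sum = 116+146+31+81+15+30+180 = 599; mod 256 = 87 → 57.

57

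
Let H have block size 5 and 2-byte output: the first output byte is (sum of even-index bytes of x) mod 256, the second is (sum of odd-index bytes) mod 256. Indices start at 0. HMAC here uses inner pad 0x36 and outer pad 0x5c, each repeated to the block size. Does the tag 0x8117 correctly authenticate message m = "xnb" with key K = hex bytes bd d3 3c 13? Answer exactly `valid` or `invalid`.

valid

Key hex bytes bd d3 3c 13 is 4 bytes ≤ B = 5; zero-pad to 5 bytes: K' = bd d3 3c 13 00.
K' ⊕ ipad = 8b e5 0a 25 36; K' ⊕ opad = e1 8f 60 4f 5c.
Inner hash: even-index sum = 313 mod 256 = 57; odd-index sum = 484 mod 256 = 228 → 39 e4.
Outer hash (recomputed tag): even-index sum = 641 mod 256 = 129; odd-index sum = 279 mod 256 = 23 → 81 17.
Recomputed tag = 8117; claimed = 8117 → match.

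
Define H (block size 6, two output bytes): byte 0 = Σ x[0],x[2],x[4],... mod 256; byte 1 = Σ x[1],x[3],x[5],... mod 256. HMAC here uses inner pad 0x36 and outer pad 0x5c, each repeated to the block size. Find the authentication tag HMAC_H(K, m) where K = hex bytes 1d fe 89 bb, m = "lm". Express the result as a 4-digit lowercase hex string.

fedd

Key hex bytes 1d fe 89 bb is 4 bytes ≤ B = 6; zero-pad to 6 bytes: K' = 1d fe 89 bb 00 00.
K' ⊕ ipad = 2b c8 bf 8d 36 36.  K' ⊕ opad = 41 a2 d5 e7 5c 5c.
Inner input = (K'⊕ipad) ∥ m = 2b c8 bf 8d 36 36 ∥ 6c 6d.
Inner hash: even-index sum = 396 mod 256 = 140; odd-index sum = 504 mod 256 = 248 → 8c f8.
Outer input = (K'⊕opad) ∥ inner = 41 a2 d5 e7 5c 5c ∥ 8c f8.
Outer hash (tag): even-index sum = 510 mod 256 = 254; odd-index sum = 733 mod 256 = 221 → fe dd.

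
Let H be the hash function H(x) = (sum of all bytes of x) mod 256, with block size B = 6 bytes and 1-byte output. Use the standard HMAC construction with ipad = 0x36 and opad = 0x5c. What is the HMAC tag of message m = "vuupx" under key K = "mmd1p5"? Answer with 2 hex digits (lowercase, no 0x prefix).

Key "mmd1p5" = 6d 6d 64 31 70 35 is exactly B = 6 bytes: K' = 6d 6d 64 31 70 35.
K' ⊕ ipad = 5b 5b 52 07 46 03.  K' ⊕ opad = 31 31 38 6d 2c 69.
Inner input = (K'⊕ipad) ∥ m = 5b 5b 52 07 46 03 ∥ 76 75 75 70 78.
Inner hash: sum = 91+91+82+7+70+3+118+117+117+112+120 = 928; mod 256 = 160 → a0.
Outer input = (K'⊕opad) ∥ inner = 31 31 38 6d 2c 69 ∥ a0.
Outer hash (tag): sum = 49+49+56+109+44+105+160 = 572; mod 256 = 60 → 3c.

3c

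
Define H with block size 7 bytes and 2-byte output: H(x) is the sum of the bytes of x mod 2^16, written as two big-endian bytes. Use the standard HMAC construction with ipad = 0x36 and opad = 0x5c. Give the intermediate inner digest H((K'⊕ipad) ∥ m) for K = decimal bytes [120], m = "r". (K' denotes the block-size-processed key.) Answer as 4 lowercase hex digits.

0204

Key decimal bytes [120] = 78 is 1 byte ≤ B = 7; zero-pad to 7 bytes: K' = 78 00 00 00 00 00 00.
K' ⊕ ipad = 4e 36 36 36 36 36 36.
Inner input = 4e 36 36 36 36 36 36 ∥ 72.
Inner hash: sum = 78+54+54+54+54+54+54+114 = 516 → 02 04.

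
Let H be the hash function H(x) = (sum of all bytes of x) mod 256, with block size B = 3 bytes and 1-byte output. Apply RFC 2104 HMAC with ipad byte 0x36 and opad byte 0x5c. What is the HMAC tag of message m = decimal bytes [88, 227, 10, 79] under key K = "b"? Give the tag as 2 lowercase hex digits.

4a

Key "b" = 62 is 1 byte ≤ B = 3; zero-pad to 3 bytes: K' = 62 00 00.
K' ⊕ ipad = 54 36 36.  K' ⊕ opad = 3e 5c 5c.
Inner input = (K'⊕ipad) ∥ m = 54 36 36 ∥ 58 e3 0a 4f.
Inner hash: sum = 84+54+54+88+227+10+79 = 596; mod 256 = 84 → 54.
Outer input = (K'⊕opad) ∥ inner = 3e 5c 5c ∥ 54.
Outer hash (tag): sum = 62+92+92+84 = 330; mod 256 = 74 → 4a.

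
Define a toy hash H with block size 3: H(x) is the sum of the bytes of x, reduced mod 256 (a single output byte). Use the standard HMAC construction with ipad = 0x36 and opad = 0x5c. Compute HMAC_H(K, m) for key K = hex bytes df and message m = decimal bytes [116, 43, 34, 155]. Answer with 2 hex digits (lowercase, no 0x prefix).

Key hex bytes df is 1 byte ≤ B = 3; zero-pad to 3 bytes: K' = df 00 00.
K' ⊕ ipad = e9 36 36.  K' ⊕ opad = 83 5c 5c.
Inner input = (K'⊕ipad) ∥ m = e9 36 36 ∥ 74 2b 22 9b.
Inner hash: sum = 233+54+54+116+43+34+155 = 689; mod 256 = 177 → b1.
Outer input = (K'⊕opad) ∥ inner = 83 5c 5c ∥ b1.
Outer hash (tag): sum = 131+92+92+177 = 492; mod 256 = 236 → ec.

ec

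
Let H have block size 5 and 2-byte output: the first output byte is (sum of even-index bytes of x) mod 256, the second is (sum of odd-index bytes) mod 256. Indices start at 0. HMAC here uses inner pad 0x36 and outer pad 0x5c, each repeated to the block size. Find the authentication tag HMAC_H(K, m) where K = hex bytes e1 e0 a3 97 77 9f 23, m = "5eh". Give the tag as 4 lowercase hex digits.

Key hex bytes e1 e0 a3 97 77 9f 23 is 7 bytes > B = 5, so hash it first: H(key) = 1e 16, then zero-pad to 5 bytes: K' = 1e 16 00 00 00.
K' ⊕ ipad = 28 20 36 36 36.  K' ⊕ opad = 42 4a 5c 5c 5c.
Inner input = (K'⊕ipad) ∥ m = 28 20 36 36 36 ∥ 35 65 68.
Inner hash: even-index sum = 249 mod 256 = 249; odd-index sum = 243 mod 256 = 243 → f9 f3.
Outer input = (K'⊕opad) ∥ inner = 42 4a 5c 5c 5c ∥ f9 f3.
Outer hash (tag): even-index sum = 493 mod 256 = 237; odd-index sum = 415 mod 256 = 159 → ed 9f.

ed9f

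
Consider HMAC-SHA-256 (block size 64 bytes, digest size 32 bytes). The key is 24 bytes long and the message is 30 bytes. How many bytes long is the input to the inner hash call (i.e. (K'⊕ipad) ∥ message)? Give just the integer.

94

Key is 24 ≤ 64 bytes, zero-padded: |K'| = 64.
Inner input = (K'⊕ipad) ∥ m → 64 + 30 = 94 bytes.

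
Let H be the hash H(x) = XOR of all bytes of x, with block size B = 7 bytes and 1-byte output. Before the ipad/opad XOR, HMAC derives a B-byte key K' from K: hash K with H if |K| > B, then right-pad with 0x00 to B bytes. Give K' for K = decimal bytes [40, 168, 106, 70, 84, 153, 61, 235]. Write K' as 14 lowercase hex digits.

|K| = 8 > B = 7, so first hash the key.
H(K): XOR 28⊕a8⊕6a⊕46⊕54⊕99⊕3d⊕eb = b7.
Zero-pad H(K) = b7 to 7 bytes: K' = b7 00 00 00 00 00 00.

b7000000000000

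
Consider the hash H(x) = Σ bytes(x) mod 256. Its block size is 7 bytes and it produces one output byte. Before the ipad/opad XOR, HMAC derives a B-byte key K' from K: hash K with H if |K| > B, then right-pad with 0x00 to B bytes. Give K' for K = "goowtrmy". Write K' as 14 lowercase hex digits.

|K| = 8 > B = 7, so first hash the key.
H(K): sum = 103+111+111+119+116+114+109+121 = 904; mod 256 = 136 → 88.
Zero-pad H(K) = 88 to 7 bytes: K' = 88 00 00 00 00 00 00.

88000000000000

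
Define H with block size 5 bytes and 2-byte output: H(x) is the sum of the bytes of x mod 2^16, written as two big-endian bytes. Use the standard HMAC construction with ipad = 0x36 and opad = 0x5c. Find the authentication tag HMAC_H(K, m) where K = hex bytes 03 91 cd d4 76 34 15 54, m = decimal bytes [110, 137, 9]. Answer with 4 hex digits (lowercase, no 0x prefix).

01de

Key hex bytes 03 91 cd d4 76 34 15 54 is 8 bytes > B = 5, so hash it first: H(key) = 03 48, then zero-pad to 5 bytes: K' = 03 48 00 00 00.
K' ⊕ ipad = 35 7e 36 36 36.  K' ⊕ opad = 5f 14 5c 5c 5c.
Inner input = (K'⊕ipad) ∥ m = 35 7e 36 36 36 ∥ 6e 89 09.
Inner hash: sum = 53+126+54+54+54+110+137+9 = 597 → 02 55.
Outer input = (K'⊕opad) ∥ inner = 5f 14 5c 5c 5c ∥ 02 55.
Outer hash (tag): sum = 95+20+92+92+92+2+85 = 478 → 01 de.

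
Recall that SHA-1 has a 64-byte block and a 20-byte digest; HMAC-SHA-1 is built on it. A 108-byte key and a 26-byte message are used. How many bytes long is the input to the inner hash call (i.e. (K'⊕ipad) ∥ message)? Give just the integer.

Key is 108 > 64 bytes, so it is hashed to 20 bytes then zero-padded to 64: |K'| = 64.
Inner input = (K'⊕ipad) ∥ m → 64 + 26 = 90 bytes.

90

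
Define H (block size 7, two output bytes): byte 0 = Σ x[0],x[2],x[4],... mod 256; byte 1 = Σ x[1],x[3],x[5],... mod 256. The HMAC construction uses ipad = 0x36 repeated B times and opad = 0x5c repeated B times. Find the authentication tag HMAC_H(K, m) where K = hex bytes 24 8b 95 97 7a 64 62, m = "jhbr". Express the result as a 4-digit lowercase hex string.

2109

Key hex bytes 24 8b 95 97 7a 64 62 is exactly B = 7 bytes: K' = 24 8b 95 97 7a 64 62.
K' ⊕ ipad = 12 bd a3 a1 4c 52 54.  K' ⊕ opad = 78 d7 c9 cb 26 38 3e.
Inner input = (K'⊕ipad) ∥ m = 12 bd a3 a1 4c 52 54 ∥ 6a 68 62 72.
Inner hash: even-index sum = 559 mod 256 = 47; odd-index sum = 636 mod 256 = 124 → 2f 7c.
Outer input = (K'⊕opad) ∥ inner = 78 d7 c9 cb 26 38 3e ∥ 2f 7c.
Outer hash (tag): even-index sum = 545 mod 256 = 33; odd-index sum = 521 mod 256 = 9 → 21 09.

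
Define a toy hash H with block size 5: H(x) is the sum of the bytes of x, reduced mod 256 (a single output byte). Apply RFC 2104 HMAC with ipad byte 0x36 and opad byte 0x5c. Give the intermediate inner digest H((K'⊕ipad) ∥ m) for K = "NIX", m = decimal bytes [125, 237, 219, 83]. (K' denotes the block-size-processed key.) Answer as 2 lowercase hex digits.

69

Key "NIX" = 4e 49 58 is 3 bytes ≤ B = 5; zero-pad to 5 bytes: K' = 4e 49 58 00 00.
K' ⊕ ipad = 78 7f 6e 36 36.
Inner input = 78 7f 6e 36 36 ∥ 7d ed db 53.
Inner hash: sum = 120+127+110+54+54+125+237+219+83 = 1129; mod 256 = 105 → 69.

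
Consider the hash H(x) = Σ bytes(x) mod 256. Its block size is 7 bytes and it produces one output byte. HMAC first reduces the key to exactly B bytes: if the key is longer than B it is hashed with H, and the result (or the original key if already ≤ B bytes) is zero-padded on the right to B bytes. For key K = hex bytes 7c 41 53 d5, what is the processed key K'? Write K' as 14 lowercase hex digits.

Key hex bytes 7c 41 53 d5 is 4 bytes ≤ B = 7; zero-pad to 7 bytes: K' = 7c 41 53 d5 00 00 00.

7c4153d5000000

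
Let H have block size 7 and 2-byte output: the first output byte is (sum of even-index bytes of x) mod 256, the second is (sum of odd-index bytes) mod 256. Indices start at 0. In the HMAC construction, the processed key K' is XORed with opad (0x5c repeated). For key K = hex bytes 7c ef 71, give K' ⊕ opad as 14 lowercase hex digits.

Key hex bytes 7c ef 71 is 3 bytes ≤ B = 7; zero-pad to 7 bytes: K' = 7c ef 71 00 00 00 00.
XOR each byte with 0x5c: 7c⊕5c=20, ef⊕5c=b3, 71⊕5c=2d, 00⊕5c=5c, 00⊕5c=5c, 00⊕5c=5c, 00⊕5c=5c.

20b32d5c5c5c5c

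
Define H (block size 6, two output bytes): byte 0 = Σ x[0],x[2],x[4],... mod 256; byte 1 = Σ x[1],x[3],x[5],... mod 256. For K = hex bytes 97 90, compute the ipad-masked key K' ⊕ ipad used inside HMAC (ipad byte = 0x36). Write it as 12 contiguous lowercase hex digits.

Key hex bytes 97 90 is 2 bytes ≤ B = 6; zero-pad to 6 bytes: K' = 97 90 00 00 00 00.
XOR each byte with 0x36: 97⊕36=a1, 90⊕36=a6, 00⊕36=36, 00⊕36=36, 00⊕36=36, 00⊕36=36.

a1a636363636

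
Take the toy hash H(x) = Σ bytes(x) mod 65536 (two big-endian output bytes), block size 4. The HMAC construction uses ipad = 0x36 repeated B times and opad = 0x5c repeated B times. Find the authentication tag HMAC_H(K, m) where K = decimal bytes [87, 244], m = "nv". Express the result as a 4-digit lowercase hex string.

Key decimal bytes [87, 244] = 57 f4 is 2 bytes ≤ B = 4; zero-pad to 4 bytes: K' = 57 f4 00 00.
K' ⊕ ipad = 61 c2 36 36.  K' ⊕ opad = 0b a8 5c 5c.
Inner input = (K'⊕ipad) ∥ m = 61 c2 36 36 ∥ 6e 76.
Inner hash: sum = 97+194+54+54+110+118 = 627 → 02 73.
Outer input = (K'⊕opad) ∥ inner = 0b a8 5c 5c ∥ 02 73.
Outer hash (tag): sum = 11+168+92+92+2+115 = 480 → 01 e0.

01e0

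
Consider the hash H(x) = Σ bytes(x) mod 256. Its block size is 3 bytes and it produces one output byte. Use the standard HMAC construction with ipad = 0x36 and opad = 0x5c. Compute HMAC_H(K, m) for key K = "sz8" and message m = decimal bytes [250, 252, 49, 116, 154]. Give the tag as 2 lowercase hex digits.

8d

Key "sz8" = 73 7a 38 is exactly B = 3 bytes: K' = 73 7a 38.
K' ⊕ ipad = 45 4c 0e.  K' ⊕ opad = 2f 26 64.
Inner input = (K'⊕ipad) ∥ m = 45 4c 0e ∥ fa fc 31 74 9a.
Inner hash: sum = 69+76+14+250+252+49+116+154 = 980; mod 256 = 212 → d4.
Outer input = (K'⊕opad) ∥ inner = 2f 26 64 ∥ d4.
Outer hash (tag): sum = 47+38+100+212 = 397; mod 256 = 141 → 8d.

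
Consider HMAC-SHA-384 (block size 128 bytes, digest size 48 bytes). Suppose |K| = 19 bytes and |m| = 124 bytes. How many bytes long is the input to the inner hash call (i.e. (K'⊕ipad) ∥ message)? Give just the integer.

252

Key is 19 ≤ 128 bytes, zero-padded: |K'| = 128.
Inner input = (K'⊕ipad) ∥ m → 128 + 124 = 252 bytes.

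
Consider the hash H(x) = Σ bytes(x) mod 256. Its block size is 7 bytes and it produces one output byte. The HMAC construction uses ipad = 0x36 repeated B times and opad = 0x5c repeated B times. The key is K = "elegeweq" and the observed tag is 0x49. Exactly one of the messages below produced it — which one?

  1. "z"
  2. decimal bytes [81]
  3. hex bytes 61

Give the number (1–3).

2

Key "elegeweq" = 65 6c 65 67 65 77 65 71 is 8 bytes > B = 7, so hash it first: H(key) = 4f, then zero-pad to 7 bytes: K' = 4f 00 00 00 00 00 00.
K' ⊕ ipad = 79 36 36 36 36 36 36; K' ⊕ opad = 13 5c 5c 5c 5c 5c 5c.
m1: inner = H(79 36 36 36 36 36 36 7a) = 37; tag = H(13 5c 5c 5c 5c 5c 5c 37) = 72
m2: inner = H(79 36 36 36 36 36 36 51) = 0e; tag = H(13 5c 5c 5c 5c 5c 5c 0e) = 49 ← matches
m3: inner = H(79 36 36 36 36 36 36 61) = 1e; tag = H(13 5c 5c 5c 5c 5c 5c 1e) = 59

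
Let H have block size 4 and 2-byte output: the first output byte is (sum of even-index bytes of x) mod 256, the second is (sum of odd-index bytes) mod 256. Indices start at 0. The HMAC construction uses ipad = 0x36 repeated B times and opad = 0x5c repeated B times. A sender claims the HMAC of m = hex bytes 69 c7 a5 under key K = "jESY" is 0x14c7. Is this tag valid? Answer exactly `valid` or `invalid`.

Key "jESY" = 6a 45 53 59 is exactly B = 4 bytes: K' = 6a 45 53 59.
K' ⊕ ipad = 5c 73 65 6f; K' ⊕ opad = 36 19 0f 05.
Inner hash: even-index sum = 463 mod 256 = 207; odd-index sum = 425 mod 256 = 169 → cf a9.
Outer hash (recomputed tag): even-index sum = 276 mod 256 = 20; odd-index sum = 199 mod 256 = 199 → 14 c7.
Recomputed tag = 14c7; claimed = 14c7 → match.

valid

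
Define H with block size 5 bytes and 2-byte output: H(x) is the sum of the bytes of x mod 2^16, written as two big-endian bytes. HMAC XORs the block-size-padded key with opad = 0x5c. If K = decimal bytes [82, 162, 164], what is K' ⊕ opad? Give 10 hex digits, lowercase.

Key decimal bytes [82, 162, 164] = 52 a2 a4 is 3 bytes ≤ B = 5; zero-pad to 5 bytes: K' = 52 a2 a4 00 00.
XOR each byte with 0x5c: 52⊕5c=0e, a2⊕5c=fe, a4⊕5c=f8, 00⊕5c=5c, 00⊕5c=5c.

0efef85c5c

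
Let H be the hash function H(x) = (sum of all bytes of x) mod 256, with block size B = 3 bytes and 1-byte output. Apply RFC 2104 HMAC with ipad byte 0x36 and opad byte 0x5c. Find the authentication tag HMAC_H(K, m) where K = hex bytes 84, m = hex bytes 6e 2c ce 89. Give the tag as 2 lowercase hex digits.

9f

Key hex bytes 84 is 1 byte ≤ B = 3; zero-pad to 3 bytes: K' = 84 00 00.
K' ⊕ ipad = b2 36 36.  K' ⊕ opad = d8 5c 5c.
Inner input = (K'⊕ipad) ∥ m = b2 36 36 ∥ 6e 2c ce 89.
Inner hash: sum = 178+54+54+110+44+206+137 = 783; mod 256 = 15 → 0f.
Outer input = (K'⊕opad) ∥ inner = d8 5c 5c ∥ 0f.
Outer hash (tag): sum = 216+92+92+15 = 415; mod 256 = 159 → 9f.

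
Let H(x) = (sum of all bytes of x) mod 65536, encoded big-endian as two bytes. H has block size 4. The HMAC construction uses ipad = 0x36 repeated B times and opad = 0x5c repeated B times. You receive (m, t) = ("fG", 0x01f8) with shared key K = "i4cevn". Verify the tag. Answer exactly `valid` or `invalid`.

Key "i4cevn" = 69 34 63 65 76 6e is 6 bytes > B = 4, so hash it first: H(key) = 02 49, then zero-pad to 4 bytes: K' = 02 49 00 00.
K' ⊕ ipad = 34 7f 36 36; K' ⊕ opad = 5e 15 5c 5c.
Inner hash: sum = 52+127+54+54+102+71 = 460 → 01 cc.
Outer hash (recomputed tag): sum = 94+21+92+92+1+204 = 504 → 01 f8.
Recomputed tag = 01f8; claimed = 01f8 → match.

valid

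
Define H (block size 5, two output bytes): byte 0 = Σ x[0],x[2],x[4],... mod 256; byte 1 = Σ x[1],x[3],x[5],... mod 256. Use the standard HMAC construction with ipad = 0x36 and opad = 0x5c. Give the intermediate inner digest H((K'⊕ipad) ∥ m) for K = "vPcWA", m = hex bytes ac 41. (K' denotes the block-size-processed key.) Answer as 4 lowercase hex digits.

4d73

Key "vPcWA" = 76 50 63 57 41 is exactly B = 5 bytes: K' = 76 50 63 57 41.
K' ⊕ ipad = 40 66 55 61 77.
Inner input = 40 66 55 61 77 ∥ ac 41.
Inner hash: even-index sum = 333 mod 256 = 77; odd-index sum = 371 mod 256 = 115 → 4d 73.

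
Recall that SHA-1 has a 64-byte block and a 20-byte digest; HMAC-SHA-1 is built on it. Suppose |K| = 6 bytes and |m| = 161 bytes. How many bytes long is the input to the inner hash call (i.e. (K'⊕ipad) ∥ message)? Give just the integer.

225

Key is 6 ≤ 64 bytes, zero-padded: |K'| = 64.
Inner input = (K'⊕ipad) ∥ m → 64 + 161 = 225 bytes.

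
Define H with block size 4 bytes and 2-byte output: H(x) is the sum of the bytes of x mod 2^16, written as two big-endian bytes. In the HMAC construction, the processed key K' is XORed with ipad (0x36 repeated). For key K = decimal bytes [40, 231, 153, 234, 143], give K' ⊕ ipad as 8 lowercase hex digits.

Key decimal bytes [40, 231, 153, 234, 143] = 28 e7 99 ea 8f is 5 bytes > B = 4, so hash it first: H(key) = 03 21, then zero-pad to 4 bytes: K' = 03 21 00 00.
XOR each byte with 0x36: 03⊕36=35, 21⊕36=17, 00⊕36=36, 00⊕36=36.

35173636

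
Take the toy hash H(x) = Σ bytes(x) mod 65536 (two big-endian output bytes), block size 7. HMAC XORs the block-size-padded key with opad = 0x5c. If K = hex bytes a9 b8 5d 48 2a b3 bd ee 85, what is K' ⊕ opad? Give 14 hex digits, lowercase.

594f5c5c5c5c5c

Key hex bytes a9 b8 5d 48 2a b3 bd ee 85 is 9 bytes > B = 7, so hash it first: H(key) = 05 13, then zero-pad to 7 bytes: K' = 05 13 00 00 00 00 00.
XOR each byte with 0x5c: 05⊕5c=59, 13⊕5c=4f, 00⊕5c=5c, 00⊕5c=5c, 00⊕5c=5c, 00⊕5c=5c, 00⊕5c=5c.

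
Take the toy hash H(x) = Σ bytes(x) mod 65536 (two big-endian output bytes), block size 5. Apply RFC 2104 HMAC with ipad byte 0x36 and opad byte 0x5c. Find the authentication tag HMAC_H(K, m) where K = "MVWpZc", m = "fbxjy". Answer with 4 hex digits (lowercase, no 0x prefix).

01fa

Key "MVWpZc" = 4d 56 57 70 5a 63 is 6 bytes > B = 5, so hash it first: H(key) = 02 27, then zero-pad to 5 bytes: K' = 02 27 00 00 00.
K' ⊕ ipad = 34 11 36 36 36.  K' ⊕ opad = 5e 7b 5c 5c 5c.
Inner input = (K'⊕ipad) ∥ m = 34 11 36 36 36 ∥ 66 62 78 6a 79.
Inner hash: sum = 52+17+54+54+54+102+98+120+106+121 = 778 → 03 0a.
Outer input = (K'⊕opad) ∥ inner = 5e 7b 5c 5c 5c ∥ 03 0a.
Outer hash (tag): sum = 94+123+92+92+92+3+10 = 506 → 01 fa.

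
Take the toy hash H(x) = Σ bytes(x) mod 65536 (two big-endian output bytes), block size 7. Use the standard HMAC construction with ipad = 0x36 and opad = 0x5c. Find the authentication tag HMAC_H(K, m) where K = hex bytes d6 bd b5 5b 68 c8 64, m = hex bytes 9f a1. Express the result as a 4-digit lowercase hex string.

Key hex bytes d6 bd b5 5b 68 c8 64 is exactly B = 7 bytes: K' = d6 bd b5 5b 68 c8 64.
K' ⊕ ipad = e0 8b 83 6d 5e fe 52.  K' ⊕ opad = 8a e1 e9 07 34 94 38.
Inner input = (K'⊕ipad) ∥ m = e0 8b 83 6d 5e fe 52 ∥ 9f a1.
Inner hash: sum = 224+139+131+109+94+254+82+159+161 = 1353 → 05 49.
Outer input = (K'⊕opad) ∥ inner = 8a e1 e9 07 34 94 38 ∥ 05 49.
Outer hash (tag): sum = 138+225+233+7+52+148+56+5+73 = 937 → 03 a9.

03a9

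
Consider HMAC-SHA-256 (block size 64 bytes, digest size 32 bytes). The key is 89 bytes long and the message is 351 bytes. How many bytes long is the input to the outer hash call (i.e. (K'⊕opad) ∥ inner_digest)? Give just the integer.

96

Key is 89 > 64 bytes, so it is hashed to 32 bytes then zero-padded to 64: |K'| = 64.
Outer input = (K'⊕opad) ∥ H(inner) → 64 + 32 = 96 bytes.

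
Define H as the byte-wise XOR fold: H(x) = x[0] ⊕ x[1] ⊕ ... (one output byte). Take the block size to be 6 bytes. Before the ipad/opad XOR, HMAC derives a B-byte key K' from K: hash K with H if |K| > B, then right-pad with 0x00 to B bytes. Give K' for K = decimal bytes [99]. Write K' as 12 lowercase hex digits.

630000000000

Key decimal bytes [99] = 63 is 1 byte ≤ B = 6; zero-pad to 6 bytes: K' = 63 00 00 00 00 00.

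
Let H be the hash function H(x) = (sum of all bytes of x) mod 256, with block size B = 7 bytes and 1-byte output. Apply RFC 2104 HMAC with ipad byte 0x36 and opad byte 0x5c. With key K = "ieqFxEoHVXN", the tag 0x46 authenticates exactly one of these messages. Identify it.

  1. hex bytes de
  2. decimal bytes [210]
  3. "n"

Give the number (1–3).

Key "ieqFxEoHVXN" = 69 65 71 46 78 45 6f 48 56 58 4e is 11 bytes > B = 7, so hash it first: H(key) = f5, then zero-pad to 7 bytes: K' = f5 00 00 00 00 00 00.
K' ⊕ ipad = c3 36 36 36 36 36 36; K' ⊕ opad = a9 5c 5c 5c 5c 5c 5c.
m1: inner = H(c3 36 36 36 36 36 36 de) = e5; tag = H(a9 5c 5c 5c 5c 5c 5c e5) = b6
m2: inner = H(c3 36 36 36 36 36 36 d2) = d9; tag = H(a9 5c 5c 5c 5c 5c 5c d9) = aa
m3: inner = H(c3 36 36 36 36 36 36 6e) = 75; tag = H(a9 5c 5c 5c 5c 5c 5c 75) = 46 ← matches

3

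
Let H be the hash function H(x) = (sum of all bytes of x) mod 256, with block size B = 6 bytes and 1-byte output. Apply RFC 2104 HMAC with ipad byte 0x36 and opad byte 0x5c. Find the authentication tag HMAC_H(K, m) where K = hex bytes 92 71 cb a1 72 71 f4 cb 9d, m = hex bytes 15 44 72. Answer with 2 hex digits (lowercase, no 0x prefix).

2f

Key hex bytes 92 71 cb a1 72 71 f4 cb 9d is 9 bytes > B = 6, so hash it first: H(key) = ae, then zero-pad to 6 bytes: K' = ae 00 00 00 00 00.
K' ⊕ ipad = 98 36 36 36 36 36.  K' ⊕ opad = f2 5c 5c 5c 5c 5c.
Inner input = (K'⊕ipad) ∥ m = 98 36 36 36 36 36 ∥ 15 44 72.
Inner hash: sum = 152+54+54+54+54+54+21+68+114 = 625; mod 256 = 113 → 71.
Outer input = (K'⊕opad) ∥ inner = f2 5c 5c 5c 5c 5c ∥ 71.
Outer hash (tag): sum = 242+92+92+92+92+92+113 = 815; mod 256 = 47 → 2f.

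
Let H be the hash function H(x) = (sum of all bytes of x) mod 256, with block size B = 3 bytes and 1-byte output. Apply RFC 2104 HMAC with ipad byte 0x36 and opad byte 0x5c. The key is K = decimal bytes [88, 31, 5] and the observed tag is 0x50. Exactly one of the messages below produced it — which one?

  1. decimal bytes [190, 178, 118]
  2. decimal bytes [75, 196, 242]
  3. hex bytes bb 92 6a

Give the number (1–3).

Key decimal bytes [88, 31, 5] = 58 1f 05 is exactly B = 3 bytes: K' = 58 1f 05.
K' ⊕ ipad = 6e 29 33; K' ⊕ opad = 04 43 59.
m1: inner = H(6e 29 33 be b2 76) = b0; tag = H(04 43 59 b0) = 50 ← matches
m2: inner = H(6e 29 33 4b c4 f2) = cb; tag = H(04 43 59 cb) = 6b
m3: inner = H(6e 29 33 bb 92 6a) = 81; tag = H(04 43 59 81) = 21

1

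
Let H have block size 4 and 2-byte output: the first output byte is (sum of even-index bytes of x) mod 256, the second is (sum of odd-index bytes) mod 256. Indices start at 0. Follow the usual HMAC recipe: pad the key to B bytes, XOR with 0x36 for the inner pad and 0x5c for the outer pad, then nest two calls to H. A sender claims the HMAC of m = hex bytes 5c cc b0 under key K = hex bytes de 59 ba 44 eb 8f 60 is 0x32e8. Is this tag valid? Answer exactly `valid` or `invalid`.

Key hex bytes de 59 ba 44 eb 8f 60 is 7 bytes > B = 4, so hash it first: H(key) = e3 2c, then zero-pad to 4 bytes: K' = e3 2c 00 00.
K' ⊕ ipad = d5 1a 36 36; K' ⊕ opad = bf 70 5c 5c.
Inner hash: even-index sum = 535 mod 256 = 23; odd-index sum = 284 mod 256 = 28 → 17 1c.
Outer hash (recomputed tag): even-index sum = 306 mod 256 = 50; odd-index sum = 232 mod 256 = 232 → 32 e8.
Recomputed tag = 32e8; claimed = 32e8 → match.

valid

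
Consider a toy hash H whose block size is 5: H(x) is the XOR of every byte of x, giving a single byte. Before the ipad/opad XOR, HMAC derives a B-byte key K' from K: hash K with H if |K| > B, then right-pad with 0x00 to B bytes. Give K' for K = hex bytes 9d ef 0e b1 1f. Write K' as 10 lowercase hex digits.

Key hex bytes 9d ef 0e b1 1f is exactly B = 5 bytes: K' = 9d ef 0e b1 1f.

9def0eb11f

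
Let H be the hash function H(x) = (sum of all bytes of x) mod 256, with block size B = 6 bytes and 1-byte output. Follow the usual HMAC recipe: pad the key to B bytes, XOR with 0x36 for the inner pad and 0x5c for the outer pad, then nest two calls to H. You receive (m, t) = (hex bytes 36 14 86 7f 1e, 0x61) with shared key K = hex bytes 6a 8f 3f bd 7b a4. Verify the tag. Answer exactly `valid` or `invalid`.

Key hex bytes 6a 8f 3f bd 7b a4 is exactly B = 6 bytes: K' = 6a 8f 3f bd 7b a4.
K' ⊕ ipad = 5c b9 09 8b 4d 92; K' ⊕ opad = 36 d3 63 e1 27 f8.
Inner hash: sum = 92+185+9+139+77+146+54+20+134+127+30 = 1013; mod 256 = 245 → f5.
Outer hash (recomputed tag): sum = 54+211+99+225+39+248+245 = 1121; mod 256 = 97 → 61.
Recomputed tag = 61; claimed = 61 → match.

valid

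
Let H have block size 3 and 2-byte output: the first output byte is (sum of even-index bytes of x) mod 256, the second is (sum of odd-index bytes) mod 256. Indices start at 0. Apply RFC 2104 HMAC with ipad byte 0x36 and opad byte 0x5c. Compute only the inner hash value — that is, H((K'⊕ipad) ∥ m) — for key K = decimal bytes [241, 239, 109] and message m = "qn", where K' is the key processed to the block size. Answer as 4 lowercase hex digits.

904a

Key decimal bytes [241, 239, 109] = f1 ef 6d is exactly B = 3 bytes: K' = f1 ef 6d.
K' ⊕ ipad = c7 d9 5b.
Inner input = c7 d9 5b ∥ 71 6e.
Inner hash: even-index sum = 400 mod 256 = 144; odd-index sum = 330 mod 256 = 74 → 90 4a.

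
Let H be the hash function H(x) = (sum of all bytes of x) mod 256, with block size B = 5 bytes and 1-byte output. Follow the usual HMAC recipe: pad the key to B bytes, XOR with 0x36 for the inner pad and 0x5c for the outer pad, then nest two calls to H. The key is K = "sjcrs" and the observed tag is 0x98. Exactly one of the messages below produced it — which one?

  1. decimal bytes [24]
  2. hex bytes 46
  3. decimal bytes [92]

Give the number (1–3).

1

Key "sjcrs" = 73 6a 63 72 73 is exactly B = 5 bytes: K' = 73 6a 63 72 73.
K' ⊕ ipad = 45 5c 55 44 45; K' ⊕ opad = 2f 36 3f 2e 2f.
m1: inner = H(45 5c 55 44 45 18) = 97; tag = H(2f 36 3f 2e 2f 97) = 98 ← matches
m2: inner = H(45 5c 55 44 45 46) = c5; tag = H(2f 36 3f 2e 2f c5) = c6
m3: inner = H(45 5c 55 44 45 5c) = db; tag = H(2f 36 3f 2e 2f db) = dc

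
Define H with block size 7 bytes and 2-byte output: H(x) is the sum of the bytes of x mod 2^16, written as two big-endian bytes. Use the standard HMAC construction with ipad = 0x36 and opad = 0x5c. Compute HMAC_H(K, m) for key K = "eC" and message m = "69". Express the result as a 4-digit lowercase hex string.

Key "eC" = 65 43 is 2 bytes ≤ B = 7; zero-pad to 7 bytes: K' = 65 43 00 00 00 00 00.
K' ⊕ ipad = 53 75 36 36 36 36 36.  K' ⊕ opad = 39 1f 5c 5c 5c 5c 5c.
Inner input = (K'⊕ipad) ∥ m = 53 75 36 36 36 36 36 ∥ 36 39.
Inner hash: sum = 83+117+54+54+54+54+54+54+57 = 581 → 02 45.
Outer input = (K'⊕opad) ∥ inner = 39 1f 5c 5c 5c 5c 5c ∥ 02 45.
Outer hash (tag): sum = 57+31+92+92+92+92+92+2+69 = 619 → 02 6b.

026b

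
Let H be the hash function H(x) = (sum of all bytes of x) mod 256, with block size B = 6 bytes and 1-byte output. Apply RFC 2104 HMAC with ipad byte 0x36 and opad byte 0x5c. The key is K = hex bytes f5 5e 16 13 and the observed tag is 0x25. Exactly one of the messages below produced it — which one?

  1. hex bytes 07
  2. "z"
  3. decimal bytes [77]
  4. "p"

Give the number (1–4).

Key hex bytes f5 5e 16 13 is 4 bytes ≤ B = 6; zero-pad to 6 bytes: K' = f5 5e 16 13 00 00.
K' ⊕ ipad = c3 68 20 25 36 36; K' ⊕ opad = a9 02 4a 4f 5c 5c.
m1: inner = H(c3 68 20 25 36 36 07) = e3; tag = H(a9 02 4a 4f 5c 5c e3) = df
m2: inner = H(c3 68 20 25 36 36 7a) = 56; tag = H(a9 02 4a 4f 5c 5c 56) = 52
m3: inner = H(c3 68 20 25 36 36 4d) = 29; tag = H(a9 02 4a 4f 5c 5c 29) = 25 ← matches
m4: inner = H(c3 68 20 25 36 36 70) = 4c; tag = H(a9 02 4a 4f 5c 5c 4c) = 48

3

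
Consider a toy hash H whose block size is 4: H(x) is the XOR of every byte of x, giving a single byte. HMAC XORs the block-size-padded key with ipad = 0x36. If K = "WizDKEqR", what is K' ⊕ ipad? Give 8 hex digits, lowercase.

1b363636

Key "WizDKEqR" = 57 69 7a 44 4b 45 71 52 is 8 bytes > B = 4, so hash it first: H(key) = 2d, then zero-pad to 4 bytes: K' = 2d 00 00 00.
XOR each byte with 0x36: 2d⊕36=1b, 00⊕36=36, 00⊕36=36, 00⊕36=36.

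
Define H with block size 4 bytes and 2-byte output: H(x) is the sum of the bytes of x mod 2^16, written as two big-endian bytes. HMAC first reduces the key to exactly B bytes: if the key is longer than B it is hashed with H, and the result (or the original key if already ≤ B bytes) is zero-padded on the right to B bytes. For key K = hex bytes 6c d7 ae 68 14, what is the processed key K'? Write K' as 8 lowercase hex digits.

026d0000

|K| = 5 > B = 4, so first hash the key.
H(K): sum = 108+215+174+104+20 = 621 → 02 6d.
Zero-pad H(K) = 02 6d to 4 bytes: K' = 02 6d 00 00.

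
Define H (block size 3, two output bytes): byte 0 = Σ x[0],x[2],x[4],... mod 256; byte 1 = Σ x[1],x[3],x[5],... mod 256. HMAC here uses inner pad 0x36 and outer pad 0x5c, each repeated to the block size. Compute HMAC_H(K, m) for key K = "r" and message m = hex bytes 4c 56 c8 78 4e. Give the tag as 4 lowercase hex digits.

22a4

Key "r" = 72 is 1 byte ≤ B = 3; zero-pad to 3 bytes: K' = 72 00 00.
K' ⊕ ipad = 44 36 36.  K' ⊕ opad = 2e 5c 5c.
Inner input = (K'⊕ipad) ∥ m = 44 36 36 ∥ 4c 56 c8 78 4e.
Inner hash: even-index sum = 328 mod 256 = 72; odd-index sum = 408 mod 256 = 152 → 48 98.
Outer input = (K'⊕opad) ∥ inner = 2e 5c 5c ∥ 48 98.
Outer hash (tag): even-index sum = 290 mod 256 = 34; odd-index sum = 164 mod 256 = 164 → 22 a4.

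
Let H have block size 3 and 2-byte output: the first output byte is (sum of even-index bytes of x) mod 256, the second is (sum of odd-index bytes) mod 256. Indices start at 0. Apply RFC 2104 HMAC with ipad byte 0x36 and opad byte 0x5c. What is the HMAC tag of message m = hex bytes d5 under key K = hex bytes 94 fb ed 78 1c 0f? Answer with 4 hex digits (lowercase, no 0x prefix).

Key hex bytes 94 fb ed 78 1c 0f is 6 bytes > B = 3, so hash it first: H(key) = 9d 82, then zero-pad to 3 bytes: K' = 9d 82 00.
K' ⊕ ipad = ab b4 36.  K' ⊕ opad = c1 de 5c.
Inner input = (K'⊕ipad) ∥ m = ab b4 36 ∥ d5.
Inner hash: even-index sum = 225 mod 256 = 225; odd-index sum = 393 mod 256 = 137 → e1 89.
Outer input = (K'⊕opad) ∥ inner = c1 de 5c ∥ e1 89.
Outer hash (tag): even-index sum = 422 mod 256 = 166; odd-index sum = 447 mod 256 = 191 → a6 bf.

a6bf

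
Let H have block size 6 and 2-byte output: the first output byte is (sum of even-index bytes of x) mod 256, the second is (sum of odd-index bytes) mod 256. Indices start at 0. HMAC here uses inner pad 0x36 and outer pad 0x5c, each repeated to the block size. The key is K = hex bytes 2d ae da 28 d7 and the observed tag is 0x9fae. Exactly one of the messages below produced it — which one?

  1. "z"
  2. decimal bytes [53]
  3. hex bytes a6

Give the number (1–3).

2

Key hex bytes 2d ae da 28 d7 is 5 bytes ≤ B = 6; zero-pad to 6 bytes: K' = 2d ae da 28 d7 00.
K' ⊕ ipad = 1b 98 ec 1e e1 36; K' ⊕ opad = 71 f2 86 74 8b 5c.
m1: inner = H(1b 98 ec 1e e1 36 7a) = 62 ec; tag = H(71 f2 86 74 8b 5c 62 ec) = e4ae
m2: inner = H(1b 98 ec 1e e1 36 35) = 1d ec; tag = H(71 f2 86 74 8b 5c 1d ec) = 9fae ← matches
m3: inner = H(1b 98 ec 1e e1 36 a6) = 8e ec; tag = H(71 f2 86 74 8b 5c 8e ec) = 10ae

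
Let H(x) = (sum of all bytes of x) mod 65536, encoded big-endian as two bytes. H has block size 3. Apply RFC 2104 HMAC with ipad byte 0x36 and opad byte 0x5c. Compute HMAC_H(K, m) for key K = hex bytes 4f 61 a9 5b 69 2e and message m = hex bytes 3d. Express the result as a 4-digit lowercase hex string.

00f6

Key hex bytes 4f 61 a9 5b 69 2e is 6 bytes > B = 3, so hash it first: H(key) = 02 4b, then zero-pad to 3 bytes: K' = 02 4b 00.
K' ⊕ ipad = 34 7d 36.  K' ⊕ opad = 5e 17 5c.
Inner input = (K'⊕ipad) ∥ m = 34 7d 36 ∥ 3d.
Inner hash: sum = 52+125+54+61 = 292 → 01 24.
Outer input = (K'⊕opad) ∥ inner = 5e 17 5c ∥ 01 24.
Outer hash (tag): sum = 94+23+92+1+36 = 246 → 00 f6.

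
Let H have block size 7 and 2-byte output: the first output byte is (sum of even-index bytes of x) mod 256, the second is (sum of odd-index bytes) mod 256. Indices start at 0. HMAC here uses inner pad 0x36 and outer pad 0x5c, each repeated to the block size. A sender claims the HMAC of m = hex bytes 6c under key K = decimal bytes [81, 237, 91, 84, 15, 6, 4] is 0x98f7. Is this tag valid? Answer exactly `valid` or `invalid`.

invalid

Key decimal bytes [81, 237, 91, 84, 15, 6, 4] = 51 ed 5b 54 0f 06 04 is exactly B = 7 bytes: K' = 51 ed 5b 54 0f 06 04.
K' ⊕ ipad = 67 db 6d 62 39 30 32; K' ⊕ opad = 0d b1 07 08 53 5a 58.
Inner hash: even-index sum = 319 mod 256 = 63; odd-index sum = 473 mod 256 = 217 → 3f d9.
Outer hash (recomputed tag): even-index sum = 408 mod 256 = 152; odd-index sum = 338 mod 256 = 82 → 98 52.
Recomputed tag = 9852; claimed = 98f7 → mismatch.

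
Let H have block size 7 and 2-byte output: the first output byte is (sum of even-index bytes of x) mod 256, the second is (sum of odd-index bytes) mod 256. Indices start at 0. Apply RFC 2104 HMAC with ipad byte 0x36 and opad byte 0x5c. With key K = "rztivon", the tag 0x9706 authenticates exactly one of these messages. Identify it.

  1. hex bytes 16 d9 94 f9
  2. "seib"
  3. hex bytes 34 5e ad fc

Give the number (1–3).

Key "rztivon" = 72 7a 74 69 76 6f 6e is exactly B = 7 bytes: K' = 72 7a 74 69 76 6f 6e.
K' ⊕ ipad = 44 4c 42 5f 40 59 58; K' ⊕ opad = 2e 26 28 35 2a 33 32.
m1: inner = H(44 4c 42 5f 40 59 58 16 d9 94 f9) = f0 ae; tag = H(2e 26 28 35 2a 33 32 f0 ae) = 607e
m2: inner = H(44 4c 42 5f 40 59 58 73 65 69 62) = e5 e0; tag = H(2e 26 28 35 2a 33 32 e5 e0) = 9273
m3: inner = H(44 4c 42 5f 40 59 58 34 5e ad fc) = 78 e5; tag = H(2e 26 28 35 2a 33 32 78 e5) = 9706 ← matches

3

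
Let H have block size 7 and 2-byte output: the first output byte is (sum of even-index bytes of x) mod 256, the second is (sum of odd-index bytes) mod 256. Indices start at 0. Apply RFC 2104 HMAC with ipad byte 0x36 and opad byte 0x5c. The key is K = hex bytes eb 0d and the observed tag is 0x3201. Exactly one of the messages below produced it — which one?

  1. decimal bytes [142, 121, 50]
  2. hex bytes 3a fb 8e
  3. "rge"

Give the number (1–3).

Key hex bytes eb 0d is 2 bytes ≤ B = 7; zero-pad to 7 bytes: K' = eb 0d 00 00 00 00 00.
K' ⊕ ipad = dd 3b 36 36 36 36 36; K' ⊕ opad = b7 51 5c 5c 5c 5c 5c.
m1: inner = H(dd 3b 36 36 36 36 36 8e 79 32) = f8 67; tag = H(b7 51 5c 5c 5c 5c 5c f8 67) = 3201 ← matches
m2: inner = H(dd 3b 36 36 36 36 36 3a fb 8e) = 7a 6f; tag = H(b7 51 5c 5c 5c 5c 5c 7a 6f) = 3a83
m3: inner = H(dd 3b 36 36 36 36 36 72 67 65) = e6 7e; tag = H(b7 51 5c 5c 5c 5c 5c e6 7e) = 49ef

1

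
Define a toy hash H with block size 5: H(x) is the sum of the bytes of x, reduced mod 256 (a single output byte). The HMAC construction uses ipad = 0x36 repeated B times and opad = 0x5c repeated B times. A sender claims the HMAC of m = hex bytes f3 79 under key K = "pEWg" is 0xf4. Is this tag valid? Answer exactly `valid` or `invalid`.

Key "pEWg" = 70 45 57 67 is 4 bytes ≤ B = 5; zero-pad to 5 bytes: K' = 70 45 57 67 00.
K' ⊕ ipad = 46 73 61 51 36; K' ⊕ opad = 2c 19 0b 3b 5c.
Inner hash: sum = 70+115+97+81+54+243+121 = 781; mod 256 = 13 → 0d.
Outer hash (recomputed tag): sum = 44+25+11+59+92+13 = 244 → f4.
Recomputed tag = f4; claimed = f4 → match.

valid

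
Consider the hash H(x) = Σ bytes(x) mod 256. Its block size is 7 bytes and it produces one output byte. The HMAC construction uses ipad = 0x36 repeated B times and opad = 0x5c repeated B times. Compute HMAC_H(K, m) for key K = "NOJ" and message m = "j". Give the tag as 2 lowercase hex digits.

Key "NOJ" = 4e 4f 4a is 3 bytes ≤ B = 7; zero-pad to 7 bytes: K' = 4e 4f 4a 00 00 00 00.
K' ⊕ ipad = 78 79 7c 36 36 36 36.  K' ⊕ opad = 12 13 16 5c 5c 5c 5c.
Inner input = (K'⊕ipad) ∥ m = 78 79 7c 36 36 36 36 ∥ 6a.
Inner hash: sum = 120+121+124+54+54+54+54+106 = 687; mod 256 = 175 → af.
Outer input = (K'⊕opad) ∥ inner = 12 13 16 5c 5c 5c 5c ∥ af.
Outer hash (tag): sum = 18+19+22+92+92+92+92+175 = 602; mod 256 = 90 → 5a.

5a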